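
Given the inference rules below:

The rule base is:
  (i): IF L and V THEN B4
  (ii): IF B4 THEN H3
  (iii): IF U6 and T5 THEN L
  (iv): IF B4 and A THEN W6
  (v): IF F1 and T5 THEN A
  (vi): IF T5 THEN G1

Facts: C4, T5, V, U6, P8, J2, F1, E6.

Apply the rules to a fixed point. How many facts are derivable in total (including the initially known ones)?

14

Round 1 — (iii), (v), (vi), derive L, A, G1.
Round 2 — (i), derive B4.
Round 3 — (ii), (iv), derive H3, W6.
Closure: {A, B4, C4, E6, F1, G1, H3, J2, L, P8, T5, U6, V, W6} — 14 facts.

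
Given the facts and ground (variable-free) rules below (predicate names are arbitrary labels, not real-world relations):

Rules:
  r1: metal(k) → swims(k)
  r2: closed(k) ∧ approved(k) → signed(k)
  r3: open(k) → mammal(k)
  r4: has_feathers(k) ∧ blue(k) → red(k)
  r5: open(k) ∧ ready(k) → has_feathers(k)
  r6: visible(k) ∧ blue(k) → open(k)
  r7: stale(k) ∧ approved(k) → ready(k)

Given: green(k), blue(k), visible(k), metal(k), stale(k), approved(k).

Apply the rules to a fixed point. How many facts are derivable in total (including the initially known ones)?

Round 1: r1 [metal(k) → swims(k)]; r6 [visible(k) ∧ blue(k) → open(k)]; r7 [stale(k) ∧ approved(k) → ready(k)]. New: swims(k), open(k), ready(k).
Round 2: r3 [open(k) → mammal(k)]; r5 [open(k) ∧ ready(k) → has_feathers(k)]. New: mammal(k), has_feathers(k).
Round 3: r4 [has_feathers(k) ∧ blue(k) → red(k)]. New: red(k).
Closure: {approved(k), blue(k), green(k), has_feathers(k), mammal(k), metal(k), open(k), ready(k), red(k), stale(k), swims(k), visible(k)} — 12 facts.

12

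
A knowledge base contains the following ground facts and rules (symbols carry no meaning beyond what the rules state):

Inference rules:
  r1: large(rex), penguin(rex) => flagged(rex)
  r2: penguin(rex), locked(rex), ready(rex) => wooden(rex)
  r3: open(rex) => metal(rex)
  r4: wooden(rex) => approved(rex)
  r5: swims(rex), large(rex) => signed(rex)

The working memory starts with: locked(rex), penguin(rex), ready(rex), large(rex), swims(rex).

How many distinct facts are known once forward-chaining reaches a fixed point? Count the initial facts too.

9

[1] r1 [large(rex), penguin(rex) => flagged(rex)]; r2 [penguin(rex), locked(rex), ready(rex) => wooden(rex)]; r5 [swims(rex), large(rex) => signed(rex)]. ⇒ new: flagged(rex), wooden(rex), signed(rex).
[2] r4 [wooden(rex) => approved(rex)]. ⇒ new: approved(rex).
Closure: {approved(rex), flagged(rex), large(rex), locked(rex), penguin(rex), ready(rex), signed(rex), swims(rex), wooden(rex)} — 9 facts.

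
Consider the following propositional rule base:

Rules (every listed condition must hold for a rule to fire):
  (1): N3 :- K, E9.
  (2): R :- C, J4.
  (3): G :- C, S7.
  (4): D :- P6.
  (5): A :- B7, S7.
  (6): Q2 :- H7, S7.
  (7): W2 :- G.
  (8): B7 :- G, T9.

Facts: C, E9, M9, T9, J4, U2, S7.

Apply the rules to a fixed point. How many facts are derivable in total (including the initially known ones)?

[1] (2) [R :- C, J4.]; (3) [G :- C, S7.]. ⇒ new: R, G.
[2] (7) [W2 :- G.]; (8) [B7 :- G, T9.]. ⇒ new: W2, B7.
[3] (5) [A :- B7, S7.]. ⇒ new: A.
Closure: {A, B7, C, E9, G, J4, M9, R, S7, T9, U2, W2} — 12 facts.

12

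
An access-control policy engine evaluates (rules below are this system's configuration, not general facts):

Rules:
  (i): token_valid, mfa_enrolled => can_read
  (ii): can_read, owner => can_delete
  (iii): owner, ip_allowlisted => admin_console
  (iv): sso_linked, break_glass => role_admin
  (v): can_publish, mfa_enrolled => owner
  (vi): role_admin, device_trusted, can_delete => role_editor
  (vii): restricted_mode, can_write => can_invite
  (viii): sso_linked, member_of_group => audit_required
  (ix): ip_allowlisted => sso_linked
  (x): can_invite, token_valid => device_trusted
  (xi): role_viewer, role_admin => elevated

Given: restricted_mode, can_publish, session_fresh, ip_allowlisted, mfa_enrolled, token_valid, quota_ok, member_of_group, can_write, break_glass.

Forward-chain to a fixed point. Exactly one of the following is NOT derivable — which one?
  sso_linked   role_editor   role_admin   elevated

[1] (i) [token_valid, mfa_enrolled => can_read]; (v) [can_publish, mfa_enrolled => owner]; (vii) [restricted_mode, can_write => can_invite]; (ix) [ip_allowlisted => sso_linked]. ⇒ new: can_read, owner, can_invite, sso_linked.
[2] (ii) [can_read, owner => can_delete]; (iii) [owner, ip_allowlisted => admin_console]; (iv) [sso_linked, break_glass => role_admin]; (viii) [sso_linked, member_of_group => audit_required]; (x) [can_invite, token_valid => device_trusted]. ⇒ new: can_delete, admin_console, role_admin, audit_required, device_trusted.
[3] (vi) [role_admin, device_trusted, can_delete => role_editor]. ⇒ new: role_editor.
Derived: role_admin (round 2), role_editor (round 3), sso_linked (round 1). elevated never appears in any round.

elevated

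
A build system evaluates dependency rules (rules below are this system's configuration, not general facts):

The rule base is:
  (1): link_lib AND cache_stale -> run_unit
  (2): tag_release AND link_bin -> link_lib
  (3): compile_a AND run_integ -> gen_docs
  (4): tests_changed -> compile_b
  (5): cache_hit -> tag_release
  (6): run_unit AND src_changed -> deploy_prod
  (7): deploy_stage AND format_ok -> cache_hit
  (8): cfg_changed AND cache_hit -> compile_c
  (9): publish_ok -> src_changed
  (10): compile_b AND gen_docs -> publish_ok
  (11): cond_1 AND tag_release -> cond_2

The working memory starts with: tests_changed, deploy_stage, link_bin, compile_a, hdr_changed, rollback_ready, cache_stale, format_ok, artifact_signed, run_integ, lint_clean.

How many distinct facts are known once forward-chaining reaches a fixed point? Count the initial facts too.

20

Round 1 — (3), (4), (7), derive gen_docs, compile_b, cache_hit.
Round 2 — (5), (10), derive tag_release, publish_ok.
Round 3 — (2), (9), derive link_lib, src_changed.
Round 4 — (1), derive run_unit.
Round 5 — (6), derive deploy_prod.
Closure: {artifact_signed, cache_hit, cache_stale, compile_a, compile_b, deploy_prod, deploy_stage, format_ok, gen_docs, hdr_changed, link_bin, link_lib, lint_clean, publish_ok, rollback_ready, run_integ, run_unit, src_changed, tag_release, tests_changed} — 20 facts.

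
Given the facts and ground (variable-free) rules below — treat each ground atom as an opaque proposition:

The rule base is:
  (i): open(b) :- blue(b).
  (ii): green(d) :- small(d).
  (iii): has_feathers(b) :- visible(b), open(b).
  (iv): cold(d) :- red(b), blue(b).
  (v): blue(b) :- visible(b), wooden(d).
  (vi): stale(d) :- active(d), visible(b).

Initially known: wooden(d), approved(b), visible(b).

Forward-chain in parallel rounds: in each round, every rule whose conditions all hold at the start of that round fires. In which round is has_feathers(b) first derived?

[1] (v) [blue(b) :- visible(b), wooden(d).]. ⇒ new: blue(b).
[2] (i) [open(b) :- blue(b).]. ⇒ new: open(b).
[3] (iii) [has_feathers(b) :- visible(b), open(b).]. ⇒ new: has_feathers(b).
has_feathers(b) first appears in round 3.

3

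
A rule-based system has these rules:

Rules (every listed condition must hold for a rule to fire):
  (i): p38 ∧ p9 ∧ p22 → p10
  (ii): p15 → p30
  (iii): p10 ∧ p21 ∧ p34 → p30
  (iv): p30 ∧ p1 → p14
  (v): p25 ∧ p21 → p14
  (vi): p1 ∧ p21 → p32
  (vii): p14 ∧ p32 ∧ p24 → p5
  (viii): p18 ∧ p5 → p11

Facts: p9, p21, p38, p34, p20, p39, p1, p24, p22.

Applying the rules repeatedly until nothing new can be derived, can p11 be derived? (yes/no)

no

Round 1 — (i), (vi), derive p10, p32.
Round 2 — (iii), derive p30.
Round 3 — (iv), derive p14.
Round 4 — (vii), derive p5.
Fixed point reached. p11 is concluded only by (viii); (viii) needs p18 (never derived).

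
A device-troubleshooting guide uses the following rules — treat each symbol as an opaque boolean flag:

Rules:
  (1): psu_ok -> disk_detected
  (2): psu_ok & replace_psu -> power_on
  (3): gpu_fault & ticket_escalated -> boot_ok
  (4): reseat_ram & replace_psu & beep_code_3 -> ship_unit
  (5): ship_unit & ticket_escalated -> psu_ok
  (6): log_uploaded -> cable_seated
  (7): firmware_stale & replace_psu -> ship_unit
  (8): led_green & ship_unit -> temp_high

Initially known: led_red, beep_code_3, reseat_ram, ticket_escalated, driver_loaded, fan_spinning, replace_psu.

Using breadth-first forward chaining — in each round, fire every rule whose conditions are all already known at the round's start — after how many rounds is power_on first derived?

Round 1: (4) [reseat_ram & replace_psu & beep_code_3 -> ship_unit]. New: ship_unit.
Round 2: (5) [ship_unit & ticket_escalated -> psu_ok]. New: psu_ok.
Round 3: (1) [psu_ok -> disk_detected]; (2) [psu_ok & replace_psu -> power_on]. New: disk_detected, power_on.
power_on first appears in round 3.

3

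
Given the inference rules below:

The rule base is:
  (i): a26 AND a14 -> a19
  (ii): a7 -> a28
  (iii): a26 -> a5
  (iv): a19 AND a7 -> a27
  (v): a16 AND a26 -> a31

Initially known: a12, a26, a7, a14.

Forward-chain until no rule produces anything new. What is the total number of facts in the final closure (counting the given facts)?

Round 1 fires (i), (ii), (iii), giving a19, a28, a5.
Round 2 fires (iv), giving a27.
Closure: {a12, a14, a19, a26, a27, a28, a5, a7} — 8 facts.

8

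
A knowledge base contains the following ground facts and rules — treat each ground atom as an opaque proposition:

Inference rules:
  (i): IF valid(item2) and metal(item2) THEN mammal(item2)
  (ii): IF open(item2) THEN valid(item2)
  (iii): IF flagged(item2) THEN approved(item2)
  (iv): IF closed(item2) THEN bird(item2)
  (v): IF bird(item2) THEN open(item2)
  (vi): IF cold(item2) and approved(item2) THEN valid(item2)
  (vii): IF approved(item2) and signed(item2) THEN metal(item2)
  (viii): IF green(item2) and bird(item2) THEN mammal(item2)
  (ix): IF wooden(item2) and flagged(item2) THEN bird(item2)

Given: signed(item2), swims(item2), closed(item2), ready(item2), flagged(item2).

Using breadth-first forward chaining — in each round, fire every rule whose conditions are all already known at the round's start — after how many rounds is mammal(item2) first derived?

Round 1 — (iii), (iv), derive approved(item2), bird(item2).
Round 2 — (v), (vii), derive open(item2), metal(item2).
Round 3 — (ii), derive valid(item2).
Round 4 — (i), derive mammal(item2).
mammal(item2) first appears in round 4.

4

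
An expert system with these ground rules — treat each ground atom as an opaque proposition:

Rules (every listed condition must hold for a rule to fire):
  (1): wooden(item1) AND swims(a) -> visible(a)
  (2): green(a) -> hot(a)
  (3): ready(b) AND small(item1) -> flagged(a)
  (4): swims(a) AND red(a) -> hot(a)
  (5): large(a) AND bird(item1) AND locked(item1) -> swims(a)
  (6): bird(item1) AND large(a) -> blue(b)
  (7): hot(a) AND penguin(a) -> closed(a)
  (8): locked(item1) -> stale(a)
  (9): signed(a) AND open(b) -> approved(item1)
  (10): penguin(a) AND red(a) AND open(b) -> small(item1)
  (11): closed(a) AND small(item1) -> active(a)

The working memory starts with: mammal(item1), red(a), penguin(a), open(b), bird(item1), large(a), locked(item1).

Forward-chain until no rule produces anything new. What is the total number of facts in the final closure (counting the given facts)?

Round 1 — (5), (6), (8), (10), derive swims(a), blue(b), stale(a), small(item1).
Round 2 — (4), derive hot(a).
Round 3 — (7), derive closed(a).
Round 4 — (11), derive active(a).
Closure: {active(a), bird(item1), blue(b), closed(a), hot(a), large(a), locked(item1), mammal(item1), open(b), penguin(a), red(a), small(item1), stale(a), swims(a)} — 14 facts.

14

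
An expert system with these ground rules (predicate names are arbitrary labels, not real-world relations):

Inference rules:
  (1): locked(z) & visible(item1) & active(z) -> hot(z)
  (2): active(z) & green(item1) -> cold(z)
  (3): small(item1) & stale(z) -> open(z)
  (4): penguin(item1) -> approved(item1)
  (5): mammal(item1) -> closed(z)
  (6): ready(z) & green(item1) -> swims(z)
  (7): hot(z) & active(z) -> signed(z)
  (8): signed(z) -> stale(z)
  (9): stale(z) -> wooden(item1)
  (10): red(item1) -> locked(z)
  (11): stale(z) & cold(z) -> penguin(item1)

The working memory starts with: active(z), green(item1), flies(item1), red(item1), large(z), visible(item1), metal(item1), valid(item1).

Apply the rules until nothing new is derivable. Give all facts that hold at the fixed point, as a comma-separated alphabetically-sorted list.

Round 1: (2) [active(z) & green(item1) -> cold(z)]; (10) [red(item1) -> locked(z)]. Adds cold(z), locked(z).
Round 2: (1) [locked(z) & visible(item1) & active(z) -> hot(z)]. Adds hot(z).
Round 3: (7) [hot(z) & active(z) -> signed(z)]. Adds signed(z).
Round 4: (8) [signed(z) -> stale(z)]. Adds stale(z).
Round 5: (9) [stale(z) -> wooden(item1)]; (11) [stale(z) & cold(z) -> penguin(item1)]. Adds wooden(item1), penguin(item1).
Round 6: (4) [penguin(item1) -> approved(item1)]. Adds approved(item1).

active(z), approved(item1), cold(z), flies(item1), green(item1), hot(z), large(z), locked(z), metal(item1), penguin(item1), red(item1), signed(z), stale(z), valid(item1), visible(item1), wooden(item1)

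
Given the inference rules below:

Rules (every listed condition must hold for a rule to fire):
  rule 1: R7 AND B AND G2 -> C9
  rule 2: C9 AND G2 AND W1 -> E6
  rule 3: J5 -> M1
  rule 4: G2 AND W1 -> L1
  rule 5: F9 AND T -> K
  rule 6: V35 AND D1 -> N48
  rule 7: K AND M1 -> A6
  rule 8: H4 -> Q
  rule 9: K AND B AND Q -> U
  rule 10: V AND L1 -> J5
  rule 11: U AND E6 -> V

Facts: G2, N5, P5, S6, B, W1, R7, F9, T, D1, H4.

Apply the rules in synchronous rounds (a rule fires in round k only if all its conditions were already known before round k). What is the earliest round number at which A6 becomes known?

6

Round 1 fires rule 1, rule 4, rule 5, rule 8, giving C9, L1, K, Q.
Round 2 fires rule 2, rule 9, giving E6, U.
Round 3 fires rule 11, giving V.
Round 4 fires rule 10, giving J5.
Round 5 fires rule 3, giving M1.
Round 6 fires rule 7, giving A6.
A6 first appears in round 6.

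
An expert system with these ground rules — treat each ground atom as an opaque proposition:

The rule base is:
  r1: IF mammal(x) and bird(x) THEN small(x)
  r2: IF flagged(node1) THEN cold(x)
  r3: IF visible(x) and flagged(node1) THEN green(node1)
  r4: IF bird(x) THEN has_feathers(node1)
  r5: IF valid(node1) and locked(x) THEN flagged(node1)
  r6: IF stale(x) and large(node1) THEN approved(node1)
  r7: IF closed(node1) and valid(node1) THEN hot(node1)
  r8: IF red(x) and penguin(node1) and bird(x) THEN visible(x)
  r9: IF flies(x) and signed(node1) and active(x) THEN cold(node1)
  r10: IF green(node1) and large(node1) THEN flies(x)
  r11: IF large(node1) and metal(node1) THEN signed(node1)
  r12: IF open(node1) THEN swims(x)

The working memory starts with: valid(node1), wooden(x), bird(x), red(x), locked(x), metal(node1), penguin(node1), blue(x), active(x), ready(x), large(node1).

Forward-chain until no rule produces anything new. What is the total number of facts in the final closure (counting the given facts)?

[1] r4 [IF bird(x) THEN has_feathers(node1)]; r5 [IF valid(node1) and locked(x) THEN flagged(node1)]; r8 [IF red(x) and penguin(node1) and bird(x) THEN visible(x)]; r11 [IF large(node1) and metal(node1) THEN signed(node1)]. ⇒ new: has_feathers(node1), flagged(node1), visible(x), signed(node1).
[2] r2 [IF flagged(node1) THEN cold(x)]; r3 [IF visible(x) and flagged(node1) THEN green(node1)]. ⇒ new: cold(x), green(node1).
[3] r10 [IF green(node1) and large(node1) THEN flies(x)]. ⇒ new: flies(x).
[4] r9 [IF flies(x) and signed(node1) and active(x) THEN cold(node1)]. ⇒ new: cold(node1).
Closure: {active(x), bird(x), blue(x), cold(node1), cold(x), flagged(node1), flies(x), green(node1), has_feathers(node1), large(node1), locked(x), metal(node1), penguin(node1), ready(x), red(x), signed(node1), valid(node1), visible(x), wooden(x)} — 19 facts.

19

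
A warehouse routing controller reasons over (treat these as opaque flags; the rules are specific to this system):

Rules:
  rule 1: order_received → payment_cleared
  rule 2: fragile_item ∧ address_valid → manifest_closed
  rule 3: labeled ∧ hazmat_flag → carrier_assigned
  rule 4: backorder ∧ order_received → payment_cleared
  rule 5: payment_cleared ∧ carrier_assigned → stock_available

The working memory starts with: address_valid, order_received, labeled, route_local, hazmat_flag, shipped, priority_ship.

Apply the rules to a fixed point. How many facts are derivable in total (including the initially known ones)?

Round 1 fires rule 1, rule 3, giving payment_cleared, carrier_assigned.
Round 2 fires rule 5, giving stock_available.
Closure: {address_valid, carrier_assigned, hazmat_flag, labeled, order_received, payment_cleared, priority_ship, route_local, shipped, stock_available} — 10 facts.

10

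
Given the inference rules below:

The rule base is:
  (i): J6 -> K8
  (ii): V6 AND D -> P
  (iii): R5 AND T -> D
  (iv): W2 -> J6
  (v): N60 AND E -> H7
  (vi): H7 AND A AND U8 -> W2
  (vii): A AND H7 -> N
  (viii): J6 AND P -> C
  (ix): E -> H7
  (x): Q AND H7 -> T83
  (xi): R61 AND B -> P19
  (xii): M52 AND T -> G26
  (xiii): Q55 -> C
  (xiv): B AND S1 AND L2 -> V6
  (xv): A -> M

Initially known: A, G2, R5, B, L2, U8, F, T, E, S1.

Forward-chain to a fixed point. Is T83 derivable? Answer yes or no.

Round 1: (iii) [R5 AND T -> D]; (ix) [E -> H7]; (xiv) [B AND S1 AND L2 -> V6]; (xv) [A -> M]. Adds D, H7, V6, M.
Round 2: (ii) [V6 AND D -> P]; (vi) [H7 AND A AND U8 -> W2]; (vii) [A AND H7 -> N]. Adds P, W2, N.
Round 3: (iv) [W2 -> J6]. Adds J6.
Round 4: (i) [J6 -> K8]; (viii) [J6 AND P -> C]. Adds K8, C.
Fixed point reached. T83 is concluded only by (x); (x) needs Q (never derived).

no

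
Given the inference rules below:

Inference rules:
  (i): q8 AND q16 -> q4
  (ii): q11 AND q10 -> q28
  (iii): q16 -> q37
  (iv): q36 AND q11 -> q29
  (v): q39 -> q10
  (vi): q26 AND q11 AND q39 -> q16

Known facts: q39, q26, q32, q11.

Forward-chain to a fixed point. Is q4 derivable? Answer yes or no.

Round 1 — (v), (vi), derive q10, q16.
Round 2 — (ii), (iii), derive q28, q37.
Fixed point reached. q4 is concluded only by (i); (i) needs q8 (never derived).

no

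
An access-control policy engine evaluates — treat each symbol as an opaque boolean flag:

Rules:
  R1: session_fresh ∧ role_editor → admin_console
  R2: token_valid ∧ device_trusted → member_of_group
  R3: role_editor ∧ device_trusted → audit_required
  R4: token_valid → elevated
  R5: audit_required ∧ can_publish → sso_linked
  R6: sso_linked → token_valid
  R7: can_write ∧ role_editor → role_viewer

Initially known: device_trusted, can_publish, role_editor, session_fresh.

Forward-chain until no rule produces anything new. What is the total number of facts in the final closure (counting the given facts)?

Round 1 — R1, R3, derive admin_console, audit_required.
Round 2 — R5, derive sso_linked.
Round 3 — R6, derive token_valid.
Round 4 — R2, R4, derive member_of_group, elevated.
Closure: {admin_console, audit_required, can_publish, device_trusted, elevated, member_of_group, role_editor, session_fresh, sso_linked, token_valid} — 10 facts.

10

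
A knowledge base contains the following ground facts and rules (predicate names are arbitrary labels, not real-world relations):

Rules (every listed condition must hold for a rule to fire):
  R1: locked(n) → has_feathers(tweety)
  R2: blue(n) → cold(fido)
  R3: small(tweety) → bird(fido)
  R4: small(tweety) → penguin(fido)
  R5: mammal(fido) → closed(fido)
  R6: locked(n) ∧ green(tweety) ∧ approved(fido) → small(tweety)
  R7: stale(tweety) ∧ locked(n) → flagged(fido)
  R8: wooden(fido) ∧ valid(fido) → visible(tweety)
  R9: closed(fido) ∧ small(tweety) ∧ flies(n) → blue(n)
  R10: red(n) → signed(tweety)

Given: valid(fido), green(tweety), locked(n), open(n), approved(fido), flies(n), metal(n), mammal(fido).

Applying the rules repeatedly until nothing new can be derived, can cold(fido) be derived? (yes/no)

Round 1 fires R1, R5, R6, giving has_feathers(tweety), closed(fido), small(tweety).
Round 2 fires R3, R4, R9, giving bird(fido), penguin(fido), blue(n).
Round 3 fires R2, giving cold(fido).
cold(fido) appears in round 3, so it is derivable.

yes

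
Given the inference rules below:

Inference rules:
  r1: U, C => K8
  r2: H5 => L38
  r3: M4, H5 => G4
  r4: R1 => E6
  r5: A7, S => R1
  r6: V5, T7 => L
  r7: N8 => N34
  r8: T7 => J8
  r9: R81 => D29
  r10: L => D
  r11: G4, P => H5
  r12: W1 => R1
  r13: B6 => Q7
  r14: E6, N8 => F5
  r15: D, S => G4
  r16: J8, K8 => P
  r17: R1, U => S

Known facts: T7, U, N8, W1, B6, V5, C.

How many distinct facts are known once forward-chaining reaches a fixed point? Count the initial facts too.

[1] r1 [U, C => K8]; r6 [V5, T7 => L]; r7 [N8 => N34]; r8 [T7 => J8]; r12 [W1 => R1]; r13 [B6 => Q7]. ⇒ new: K8, L, N34, J8, R1, Q7.
[2] r4 [R1 => E6]; r10 [L => D]; r16 [J8, K8 => P]; r17 [R1, U => S]. ⇒ new: E6, D, P, S.
[3] r14 [E6, N8 => F5]; r15 [D, S => G4]. ⇒ new: F5, G4.
[4] r11 [G4, P => H5]. ⇒ new: H5.
[5] r2 [H5 => L38]. ⇒ new: L38.
Closure: {B6, C, D, E6, F5, G4, H5, J8, K8, L, L38, N34, N8, P, Q7, R1, S, T7, U, V5, W1} — 21 facts.

21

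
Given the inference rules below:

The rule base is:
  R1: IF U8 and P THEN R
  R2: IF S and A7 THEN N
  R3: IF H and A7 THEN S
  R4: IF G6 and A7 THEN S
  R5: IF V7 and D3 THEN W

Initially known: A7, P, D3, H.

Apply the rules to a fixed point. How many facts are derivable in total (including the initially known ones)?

6

Round 1 fires R3, giving S.
Round 2 fires R2, giving N.
Closure: {A7, D3, H, N, P, S} — 6 facts.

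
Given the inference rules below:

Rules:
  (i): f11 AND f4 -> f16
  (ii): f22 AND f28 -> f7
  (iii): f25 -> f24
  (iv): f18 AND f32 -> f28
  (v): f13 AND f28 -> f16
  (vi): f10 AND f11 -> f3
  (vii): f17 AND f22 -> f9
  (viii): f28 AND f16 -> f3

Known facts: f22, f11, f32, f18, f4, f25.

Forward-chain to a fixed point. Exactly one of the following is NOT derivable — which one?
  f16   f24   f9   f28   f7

Round 1 — (i), (iii), (iv), derive f16, f24, f28.
Round 2 — (ii), (viii), derive f7, f3.
Derived: f24 (round 1), f16 (round 1), f7 (round 2), f28 (round 1). f9 never appears in any round.

f9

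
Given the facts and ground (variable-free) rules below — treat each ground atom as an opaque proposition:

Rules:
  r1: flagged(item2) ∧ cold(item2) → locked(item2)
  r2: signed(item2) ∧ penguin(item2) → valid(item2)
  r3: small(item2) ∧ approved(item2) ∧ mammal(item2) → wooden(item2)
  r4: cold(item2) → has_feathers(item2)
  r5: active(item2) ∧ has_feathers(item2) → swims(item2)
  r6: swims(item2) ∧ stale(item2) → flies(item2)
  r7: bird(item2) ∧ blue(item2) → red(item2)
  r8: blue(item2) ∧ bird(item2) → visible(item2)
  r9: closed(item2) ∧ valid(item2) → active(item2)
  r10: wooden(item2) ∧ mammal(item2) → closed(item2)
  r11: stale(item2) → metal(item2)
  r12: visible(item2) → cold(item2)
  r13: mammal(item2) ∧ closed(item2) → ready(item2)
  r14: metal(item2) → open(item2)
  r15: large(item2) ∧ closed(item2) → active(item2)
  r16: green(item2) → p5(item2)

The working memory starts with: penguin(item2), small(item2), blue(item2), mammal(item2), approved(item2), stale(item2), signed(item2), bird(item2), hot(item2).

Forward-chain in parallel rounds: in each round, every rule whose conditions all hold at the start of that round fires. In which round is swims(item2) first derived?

4

Round 1 — r2, r3, r7, r8, r11, derive valid(item2), wooden(item2), red(item2), visible(item2), metal(item2).
Round 2 — r10, r12, r14, derive closed(item2), cold(item2), open(item2).
Round 3 — r4, r9, r13, derive has_feathers(item2), active(item2), ready(item2).
Round 4 — r5, derive swims(item2).
swims(item2) first appears in round 4.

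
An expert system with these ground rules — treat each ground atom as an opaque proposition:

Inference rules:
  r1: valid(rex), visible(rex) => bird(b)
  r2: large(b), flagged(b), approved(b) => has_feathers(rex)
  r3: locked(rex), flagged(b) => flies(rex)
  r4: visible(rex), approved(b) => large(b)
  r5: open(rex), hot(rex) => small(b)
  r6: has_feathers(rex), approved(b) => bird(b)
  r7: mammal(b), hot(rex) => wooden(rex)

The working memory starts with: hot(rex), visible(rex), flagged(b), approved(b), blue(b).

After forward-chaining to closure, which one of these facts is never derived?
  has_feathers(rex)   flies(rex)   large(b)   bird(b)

flies(rex)

Round 1 fires r4, giving large(b).
Round 2 fires r2, giving has_feathers(rex).
Round 3 fires r6, giving bird(b).
Derived: bird(b) (round 3), has_feathers(rex) (round 2), large(b) (round 1). flies(rex) never appears in any round.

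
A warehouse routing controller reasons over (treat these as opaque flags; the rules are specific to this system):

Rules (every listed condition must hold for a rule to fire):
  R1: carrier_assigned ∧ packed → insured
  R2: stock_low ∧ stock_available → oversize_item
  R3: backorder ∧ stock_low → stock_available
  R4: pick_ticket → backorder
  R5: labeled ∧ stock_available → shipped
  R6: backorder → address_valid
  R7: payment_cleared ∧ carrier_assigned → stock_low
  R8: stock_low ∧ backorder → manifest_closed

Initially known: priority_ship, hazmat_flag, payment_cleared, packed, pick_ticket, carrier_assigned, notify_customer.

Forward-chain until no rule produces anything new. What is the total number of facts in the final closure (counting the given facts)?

[1] R1 [carrier_assigned ∧ packed → insured]; R4 [pick_ticket → backorder]; R7 [payment_cleared ∧ carrier_assigned → stock_low]. ⇒ new: insured, backorder, stock_low.
[2] R3 [backorder ∧ stock_low → stock_available]; R6 [backorder → address_valid]; R8 [stock_low ∧ backorder → manifest_closed]. ⇒ new: stock_available, address_valid, manifest_closed.
[3] R2 [stock_low ∧ stock_available → oversize_item]. ⇒ new: oversize_item.
Closure: {address_valid, backorder, carrier_assigned, hazmat_flag, insured, manifest_closed, notify_customer, oversize_item, packed, payment_cleared, pick_ticket, priority_ship, stock_available, stock_low} — 14 facts.

14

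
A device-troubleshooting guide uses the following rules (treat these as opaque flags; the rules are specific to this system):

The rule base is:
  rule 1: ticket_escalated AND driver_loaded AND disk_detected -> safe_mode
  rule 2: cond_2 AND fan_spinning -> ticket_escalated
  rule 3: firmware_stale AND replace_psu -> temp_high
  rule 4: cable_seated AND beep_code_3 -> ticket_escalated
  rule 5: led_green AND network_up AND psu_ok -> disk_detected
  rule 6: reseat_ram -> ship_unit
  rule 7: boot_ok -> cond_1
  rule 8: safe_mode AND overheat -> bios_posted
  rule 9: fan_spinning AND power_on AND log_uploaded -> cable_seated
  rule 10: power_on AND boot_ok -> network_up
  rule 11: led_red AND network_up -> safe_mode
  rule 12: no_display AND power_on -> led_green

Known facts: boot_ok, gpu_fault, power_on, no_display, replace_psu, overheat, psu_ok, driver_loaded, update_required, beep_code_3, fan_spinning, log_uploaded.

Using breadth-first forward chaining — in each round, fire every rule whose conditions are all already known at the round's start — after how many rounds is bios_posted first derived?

[1] rule 7 [boot_ok -> cond_1]; rule 9 [fan_spinning AND power_on AND log_uploaded -> cable_seated]; rule 10 [power_on AND boot_ok -> network_up]; rule 12 [no_display AND power_on -> led_green]. ⇒ new: cond_1, cable_seated, network_up, led_green.
[2] rule 4 [cable_seated AND beep_code_3 -> ticket_escalated]; rule 5 [led_green AND network_up AND psu_ok -> disk_detected]. ⇒ new: ticket_escalated, disk_detected.
[3] rule 1 [ticket_escalated AND driver_loaded AND disk_detected -> safe_mode]. ⇒ new: safe_mode.
[4] rule 8 [safe_mode AND overheat -> bios_posted]. ⇒ new: bios_posted.
bios_posted first appears in round 4.

4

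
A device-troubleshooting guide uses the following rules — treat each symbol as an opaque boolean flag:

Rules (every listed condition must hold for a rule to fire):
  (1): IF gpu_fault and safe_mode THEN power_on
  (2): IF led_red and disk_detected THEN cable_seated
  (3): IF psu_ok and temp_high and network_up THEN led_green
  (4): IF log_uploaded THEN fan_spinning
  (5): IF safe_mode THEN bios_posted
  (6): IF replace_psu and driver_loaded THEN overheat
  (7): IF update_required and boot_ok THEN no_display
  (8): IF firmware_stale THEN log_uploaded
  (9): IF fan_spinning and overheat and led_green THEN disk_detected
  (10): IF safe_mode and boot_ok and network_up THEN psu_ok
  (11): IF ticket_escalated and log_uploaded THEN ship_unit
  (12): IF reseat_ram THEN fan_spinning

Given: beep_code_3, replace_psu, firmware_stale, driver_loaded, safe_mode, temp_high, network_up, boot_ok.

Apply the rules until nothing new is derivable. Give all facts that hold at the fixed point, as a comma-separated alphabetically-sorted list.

beep_code_3, bios_posted, boot_ok, disk_detected, driver_loaded, fan_spinning, firmware_stale, led_green, log_uploaded, network_up, overheat, psu_ok, replace_psu, safe_mode, temp_high

Round 1: (5) [IF safe_mode THEN bios_posted]; (6) [IF replace_psu and driver_loaded THEN overheat]; (8) [IF firmware_stale THEN log_uploaded]; (10) [IF safe_mode and boot_ok and network_up THEN psu_ok]. Adds bios_posted, overheat, log_uploaded, psu_ok.
Round 2: (3) [IF psu_ok and temp_high and network_up THEN led_green]; (4) [IF log_uploaded THEN fan_spinning]. Adds led_green, fan_spinning.
Round 3: (9) [IF fan_spinning and overheat and led_green THEN disk_detected]. Adds disk_detected.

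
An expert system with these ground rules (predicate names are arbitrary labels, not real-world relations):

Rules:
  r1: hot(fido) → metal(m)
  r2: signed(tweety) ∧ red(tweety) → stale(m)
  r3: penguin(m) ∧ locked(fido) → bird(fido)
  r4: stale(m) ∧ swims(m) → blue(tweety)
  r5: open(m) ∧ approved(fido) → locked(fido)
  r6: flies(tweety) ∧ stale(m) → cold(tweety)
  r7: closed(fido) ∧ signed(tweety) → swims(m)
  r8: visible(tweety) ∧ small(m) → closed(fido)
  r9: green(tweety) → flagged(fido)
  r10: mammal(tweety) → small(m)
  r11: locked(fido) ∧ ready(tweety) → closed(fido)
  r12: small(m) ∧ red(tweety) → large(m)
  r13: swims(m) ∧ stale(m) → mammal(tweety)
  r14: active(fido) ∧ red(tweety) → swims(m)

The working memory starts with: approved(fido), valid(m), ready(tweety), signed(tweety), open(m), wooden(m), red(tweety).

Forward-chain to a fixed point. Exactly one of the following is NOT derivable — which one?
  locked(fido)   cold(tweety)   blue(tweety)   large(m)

Round 1: r2 [signed(tweety) ∧ red(tweety) → stale(m)]; r5 [open(m) ∧ approved(fido) → locked(fido)]. Adds stale(m), locked(fido).
Round 2: r11 [locked(fido) ∧ ready(tweety) → closed(fido)]. Adds closed(fido).
Round 3: r7 [closed(fido) ∧ signed(tweety) → swims(m)]. Adds swims(m).
Round 4: r4 [stale(m) ∧ swims(m) → blue(tweety)]; r13 [swims(m) ∧ stale(m) → mammal(tweety)]. Adds blue(tweety), mammal(tweety).
Round 5: r10 [mammal(tweety) → small(m)]. Adds small(m).
Round 6: r12 [small(m) ∧ red(tweety) → large(m)]. Adds large(m).
Derived: locked(fido) (round 1), blue(tweety) (round 4), large(m) (round 6). cold(tweety) never appears in any round.

cold(tweety)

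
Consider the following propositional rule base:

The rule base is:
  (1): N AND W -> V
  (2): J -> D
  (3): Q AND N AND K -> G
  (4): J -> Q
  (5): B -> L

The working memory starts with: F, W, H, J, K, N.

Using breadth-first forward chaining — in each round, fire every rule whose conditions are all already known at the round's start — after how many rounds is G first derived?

[1] (1) [N AND W -> V]; (2) [J -> D]; (4) [J -> Q]. ⇒ new: V, D, Q.
[2] (3) [Q AND N AND K -> G]. ⇒ new: G.
G first appears in round 2.

2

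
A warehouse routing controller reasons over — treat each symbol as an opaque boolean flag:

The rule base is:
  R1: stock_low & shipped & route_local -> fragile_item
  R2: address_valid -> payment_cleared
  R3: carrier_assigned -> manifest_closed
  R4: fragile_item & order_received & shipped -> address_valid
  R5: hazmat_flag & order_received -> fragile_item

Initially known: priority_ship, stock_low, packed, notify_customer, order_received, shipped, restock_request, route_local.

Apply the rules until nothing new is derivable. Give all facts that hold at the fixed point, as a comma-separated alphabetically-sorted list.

address_valid, fragile_item, notify_customer, order_received, packed, payment_cleared, priority_ship, restock_request, route_local, shipped, stock_low

Round 1 fires R1, giving fragile_item.
Round 2 fires R4, giving address_valid.
Round 3 fires R2, giving payment_cleared.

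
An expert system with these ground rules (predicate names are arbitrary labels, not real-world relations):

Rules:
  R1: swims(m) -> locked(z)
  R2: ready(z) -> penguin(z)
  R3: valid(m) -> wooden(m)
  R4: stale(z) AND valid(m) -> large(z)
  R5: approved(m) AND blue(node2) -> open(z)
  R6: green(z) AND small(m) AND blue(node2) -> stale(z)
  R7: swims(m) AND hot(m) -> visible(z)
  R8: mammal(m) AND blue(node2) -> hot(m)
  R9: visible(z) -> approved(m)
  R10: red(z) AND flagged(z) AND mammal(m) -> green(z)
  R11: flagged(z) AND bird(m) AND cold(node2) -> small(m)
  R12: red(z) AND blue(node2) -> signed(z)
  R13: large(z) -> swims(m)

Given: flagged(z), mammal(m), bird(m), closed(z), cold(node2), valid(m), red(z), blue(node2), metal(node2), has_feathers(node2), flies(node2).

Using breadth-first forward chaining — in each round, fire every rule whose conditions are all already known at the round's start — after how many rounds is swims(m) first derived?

Round 1 fires R3, R8, R10, R11, R12, giving wooden(m), hot(m), green(z), small(m), signed(z).
Round 2 fires R6, giving stale(z).
Round 3 fires R4, giving large(z).
Round 4 fires R13, giving swims(m).
swims(m) first appears in round 4.

4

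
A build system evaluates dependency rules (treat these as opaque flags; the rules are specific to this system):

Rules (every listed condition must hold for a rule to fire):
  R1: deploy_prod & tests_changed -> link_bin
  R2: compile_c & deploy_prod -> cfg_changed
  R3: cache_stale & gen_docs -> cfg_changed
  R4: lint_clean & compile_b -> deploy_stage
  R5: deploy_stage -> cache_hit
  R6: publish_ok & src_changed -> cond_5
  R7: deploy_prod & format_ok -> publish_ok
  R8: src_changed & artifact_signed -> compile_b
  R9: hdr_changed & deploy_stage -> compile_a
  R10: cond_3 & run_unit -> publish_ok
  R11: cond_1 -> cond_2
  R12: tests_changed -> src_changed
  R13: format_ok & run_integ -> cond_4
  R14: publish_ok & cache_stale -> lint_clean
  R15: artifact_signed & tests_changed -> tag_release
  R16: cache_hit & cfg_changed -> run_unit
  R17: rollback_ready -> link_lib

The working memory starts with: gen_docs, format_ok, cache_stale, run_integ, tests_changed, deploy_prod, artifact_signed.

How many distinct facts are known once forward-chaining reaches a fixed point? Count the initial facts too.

19

Round 1: R1 [deploy_prod & tests_changed -> link_bin]; R3 [cache_stale & gen_docs -> cfg_changed]; R7 [deploy_prod & format_ok -> publish_ok]; R12 [tests_changed -> src_changed]; R13 [format_ok & run_integ -> cond_4]; R15 [artifact_signed & tests_changed -> tag_release]. Adds link_bin, cfg_changed, publish_ok, src_changed, cond_4, tag_release.
Round 2: R6 [publish_ok & src_changed -> cond_5]; R8 [src_changed & artifact_signed -> compile_b]; R14 [publish_ok & cache_stale -> lint_clean]. Adds cond_5, compile_b, lint_clean.
Round 3: R4 [lint_clean & compile_b -> deploy_stage]. Adds deploy_stage.
Round 4: R5 [deploy_stage -> cache_hit]. Adds cache_hit.
Round 5: R16 [cache_hit & cfg_changed -> run_unit]. Adds run_unit.
Closure: {artifact_signed, cache_hit, cache_stale, cfg_changed, compile_b, cond_4, cond_5, deploy_prod, deploy_stage, format_ok, gen_docs, link_bin, lint_clean, publish_ok, run_integ, run_unit, src_changed, tag_release, tests_changed} — 19 facts.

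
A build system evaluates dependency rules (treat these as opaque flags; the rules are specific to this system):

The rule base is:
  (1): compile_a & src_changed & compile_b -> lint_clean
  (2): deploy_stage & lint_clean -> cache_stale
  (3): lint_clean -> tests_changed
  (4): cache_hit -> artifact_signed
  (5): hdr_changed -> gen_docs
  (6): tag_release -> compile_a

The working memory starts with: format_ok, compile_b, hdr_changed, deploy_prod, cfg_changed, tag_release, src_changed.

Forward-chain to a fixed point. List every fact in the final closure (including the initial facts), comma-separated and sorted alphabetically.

cfg_changed, compile_a, compile_b, deploy_prod, format_ok, gen_docs, hdr_changed, lint_clean, src_changed, tag_release, tests_changed

Round 1: (5) [hdr_changed -> gen_docs]; (6) [tag_release -> compile_a]. Adds gen_docs, compile_a.
Round 2: (1) [compile_a & src_changed & compile_b -> lint_clean]. Adds lint_clean.
Round 3: (3) [lint_clean -> tests_changed]. Adds tests_changed.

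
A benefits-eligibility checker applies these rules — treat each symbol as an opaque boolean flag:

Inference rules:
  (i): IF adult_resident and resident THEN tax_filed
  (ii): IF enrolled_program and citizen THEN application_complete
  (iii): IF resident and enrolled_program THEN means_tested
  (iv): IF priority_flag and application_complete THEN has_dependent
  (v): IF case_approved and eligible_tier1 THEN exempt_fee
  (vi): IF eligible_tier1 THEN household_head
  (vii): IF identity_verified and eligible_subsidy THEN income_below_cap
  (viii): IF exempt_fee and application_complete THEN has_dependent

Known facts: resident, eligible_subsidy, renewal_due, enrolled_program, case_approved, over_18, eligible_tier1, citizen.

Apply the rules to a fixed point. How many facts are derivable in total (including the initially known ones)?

13

Round 1 fires (ii), (iii), (v), (vi), giving application_complete, means_tested, exempt_fee, household_head.
Round 2 fires (viii), giving has_dependent.
Closure: {application_complete, case_approved, citizen, eligible_subsidy, eligible_tier1, enrolled_program, exempt_fee, has_dependent, household_head, means_tested, over_18, renewal_due, resident} — 13 facts.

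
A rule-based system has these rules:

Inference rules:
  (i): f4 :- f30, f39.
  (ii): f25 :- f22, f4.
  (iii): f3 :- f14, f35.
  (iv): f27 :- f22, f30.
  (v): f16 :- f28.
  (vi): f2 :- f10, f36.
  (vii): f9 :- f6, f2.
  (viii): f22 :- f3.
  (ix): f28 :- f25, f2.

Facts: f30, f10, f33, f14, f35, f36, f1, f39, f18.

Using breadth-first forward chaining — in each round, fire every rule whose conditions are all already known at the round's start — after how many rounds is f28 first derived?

Round 1 — (i), (iii), (vi), derive f4, f3, f2.
Round 2 — (viii), derive f22.
Round 3 — (ii), (iv), derive f25, f27.
Round 4 — (ix), derive f28.
f28 first appears in round 4.

4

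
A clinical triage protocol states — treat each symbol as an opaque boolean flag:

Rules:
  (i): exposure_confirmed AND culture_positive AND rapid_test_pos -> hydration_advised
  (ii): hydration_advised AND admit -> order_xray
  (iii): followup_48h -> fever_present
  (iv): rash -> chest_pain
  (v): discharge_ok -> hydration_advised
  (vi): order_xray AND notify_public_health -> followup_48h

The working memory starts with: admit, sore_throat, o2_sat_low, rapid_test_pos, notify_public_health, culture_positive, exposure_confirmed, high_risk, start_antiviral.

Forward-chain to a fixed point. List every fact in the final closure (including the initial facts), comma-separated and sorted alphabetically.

Round 1 fires (i), giving hydration_advised.
Round 2 fires (ii), giving order_xray.
Round 3 fires (vi), giving followup_48h.
Round 4 fires (iii), giving fever_present.

admit, culture_positive, exposure_confirmed, fever_present, followup_48h, high_risk, hydration_advised, notify_public_health, o2_sat_low, order_xray, rapid_test_pos, sore_throat, start_antiviral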